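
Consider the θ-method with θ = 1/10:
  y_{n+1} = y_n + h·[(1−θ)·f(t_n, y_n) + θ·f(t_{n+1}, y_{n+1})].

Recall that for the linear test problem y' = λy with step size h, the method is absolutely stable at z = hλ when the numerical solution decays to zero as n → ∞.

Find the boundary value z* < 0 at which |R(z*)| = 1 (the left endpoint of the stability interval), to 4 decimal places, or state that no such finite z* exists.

left endpoint -2.5000.

With y'=λy (z=hλ):
  y_{n+1} = y_n + z·[9/10·y_n + 1/10·y_{n+1}] ⇒ (1 − 1/10z)y_{n+1} = (1 + 9/10z)y_n
  Hence R(z) = (1 + 9/10z)/(1 − 1/10z).

Solve |R(x)|<1 on ℝ⁻.
x=-0.41: |R|=0.6061
R=−1: 1+9/10x = −1+1/10x ⇒ -4/5x=2 ⇒ x=2/(-4/5)=-2.5000
Confirm numerically:
  x=-2.240: |R|=0.83007 <1
  x=-2.173: |R|=0.78510 <1
  x=-1.590: |R|=0.37187 <1
  x=-1.318: |R|=0.16452 <1
  x=-2.571: |R|=1.04518 >1
  x=-2.552: |R|=1.03314 >1
So |R|<1 on (-2.5000, 0).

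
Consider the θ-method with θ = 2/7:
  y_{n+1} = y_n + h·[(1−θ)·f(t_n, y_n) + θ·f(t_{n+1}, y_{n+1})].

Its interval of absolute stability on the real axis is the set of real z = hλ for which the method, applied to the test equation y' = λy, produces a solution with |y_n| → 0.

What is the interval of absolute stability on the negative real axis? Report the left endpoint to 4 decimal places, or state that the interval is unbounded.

z∈(-4.6667,0).

On y'=λy, z=hλ:
  y_{n+1} = y_n + z·[5/7·y_n + 2/7·y_{n+1}] ⇒ (1 − 2/7z)y_{n+1} = (1 + 5/7z)y_n
  R(z) = (1 + 5/7z)/(1 − 2/7z).

Need |R(x)|<1, x<0.
x=-1.67: |R|=0.1306
R=−1: 1+5/7x = −1+2/7x ⇒ -3/7x=2 ⇒ x=2/(-3/7)=-4.6667
Confirm numerically:
  x=-4.634: |R|=0.99398 <1
  x=-4.622: |R|=0.99175 <1
  x=-2.243: |R|=0.36697 <1
  x=-5.221: |R|=1.09534 >1
  x=-5.107: |R|=1.07674 >1
Interval (-4.6667, 0).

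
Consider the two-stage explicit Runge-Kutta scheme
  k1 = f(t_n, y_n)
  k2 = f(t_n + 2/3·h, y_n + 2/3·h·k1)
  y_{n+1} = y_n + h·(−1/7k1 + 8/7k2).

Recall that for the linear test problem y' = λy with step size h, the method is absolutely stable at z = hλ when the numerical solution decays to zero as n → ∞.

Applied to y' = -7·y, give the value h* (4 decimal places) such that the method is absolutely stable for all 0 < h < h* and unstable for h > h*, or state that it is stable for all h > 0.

(-1.3125,0); λ=-7 ⇒ h* = (21/16)/7 = 0.1875.

On y'=λy, z=hλ:
  k1=λy_n ⇒ h·k1=z·y_n;  k2=λ(1+2/3z)y_n ⇒ h·k2=z(1+2/3z)y_n
  y_{n+1}/y_n = 1 − 1/7z + 8/7z(1+2/3z) = 1 + z + 16/21z²
  R(z) = 1 + z + 16/21z².

Solve |R(x)|<1 on ℝ⁻.
x=-1.78: |R|=1.6340
R=1: x+16/21x²=0 ⇒ x=−21/16=-1.3125; min R=1−1/(4·16/21)=0.6719>−1
Confirm numerically:
  x=-1.114: |R|=0.83152 <1
  x=-1.005: |R|=0.76454 <1
  x=-0.821: |R|=0.69256 <1
  x=-1.880: |R|=1.81288 >1
  x=-1.591: |R|=1.33760 >1
Interval (-1.3125, 0).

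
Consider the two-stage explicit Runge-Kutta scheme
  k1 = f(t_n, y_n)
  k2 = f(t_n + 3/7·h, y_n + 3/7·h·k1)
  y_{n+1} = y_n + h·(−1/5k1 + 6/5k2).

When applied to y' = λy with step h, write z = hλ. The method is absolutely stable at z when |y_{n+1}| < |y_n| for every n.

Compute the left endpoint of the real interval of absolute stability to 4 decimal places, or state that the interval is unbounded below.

Set f=λy, z=hλ:
  k1=λy_n ⇒ h·k1=z·y_n;  k2=λ(1+3/7z)y_n ⇒ h·k2=z(1+3/7z)y_n
  y_{n+1}/y_n = 1 − 1/5z + 6/5z(1+3/7z) = 1 + z + 18/35z²
  ⇒ R(z) = 1 + z + 18/35z².

Boundary: |R(x)|=1, x<0.
x=-0.94: |R|=0.5144
R=1: x+18/35x²=0 ⇒ x=−35/18=-1.9444; min R=1−1/(4·18/35)=0.5139>−1
Confirm numerically:
  x=-1.226: |R|=0.54701 <1
  x=-1.212: |R|=0.54346 <1
  x=-1.071: |R|=0.51891 <1
  x=-2.322: |R|=1.45087 >1
  x=-2.277: |R|=1.38943 >1
So |R|<1 on (-1.9444, 0).

left endpoint -1.9444.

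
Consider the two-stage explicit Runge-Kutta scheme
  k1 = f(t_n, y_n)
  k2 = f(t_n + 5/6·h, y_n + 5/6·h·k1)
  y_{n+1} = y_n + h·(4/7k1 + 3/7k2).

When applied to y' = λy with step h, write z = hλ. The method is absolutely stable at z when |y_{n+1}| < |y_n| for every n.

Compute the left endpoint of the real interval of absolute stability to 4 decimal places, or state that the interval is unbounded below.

Test eqn y'=λy, z=hλ:
  k1=λy_n ⇒ h·k1=z·y_n;  k2=λ(1+5/6z)y_n ⇒ h·k2=z(1+5/6z)y_n
  y_{n+1}/y_n = 1 + 4/7z + 3/7z(1+5/6z) = 1 + z + 5/14z²
  ⇒ R(z) = 1 + z + 5/14z².

Boundary: |R(x)|=1, x<0.
x=-1.52: |R|=0.3051
R=1: x+5/14x²=0 ⇒ x=−14/5=-2.8000; min R=1−1/(4·5/14)=0.3000>−1
Confirm numerically:
  x=-2.674: |R|=0.87967 <1
  x=-2.624: |R|=0.83506 <1
  x=-2.511: |R|=0.74083 <1
  x=-3.051: |R|=1.27350 >1
  x=-3.011: |R|=1.22690 >1
  x=-2.822: |R|=1.02217 >1
So |R|<1 on (-2.8000, 0).

z* = -2.8000.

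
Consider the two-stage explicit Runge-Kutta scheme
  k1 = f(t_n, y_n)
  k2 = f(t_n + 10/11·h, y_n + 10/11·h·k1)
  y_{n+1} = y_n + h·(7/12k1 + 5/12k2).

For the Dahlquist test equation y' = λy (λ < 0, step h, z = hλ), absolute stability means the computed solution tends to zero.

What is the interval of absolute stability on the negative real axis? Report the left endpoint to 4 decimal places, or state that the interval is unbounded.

On y'=λy, z=hλ:
  k1=λy_n ⇒ h·k1=z·y_n;  k2=λ(1+10/11z)y_n ⇒ h·k2=z(1+10/11z)y_n
  y_{n+1}/y_n = 1 + 7/12z + 5/12z(1+10/11z) = 1 + z + 25/66z²
  ⇒ R(z) = 1 + z + 25/66z².

Solve |R(x)|<1 on ℝ⁻.
x=-1.58: |R|=0.3656
R=1: x+25/66x²=0 ⇒ x=−66/25=-2.6400; min R=1−1/(4·25/66)=0.3400>−1
Confirm numerically:
  x=-2.123: |R|=0.58425 <1
  x=-1.971: |R|=0.50053 <1
  x=-1.222: |R|=0.34364 <1
  x=-3.135: |R|=1.58781 >1
  x=-2.963: |R|=1.36252 >1
Stable set (-2.6400, 0).

(-2.6400, 0).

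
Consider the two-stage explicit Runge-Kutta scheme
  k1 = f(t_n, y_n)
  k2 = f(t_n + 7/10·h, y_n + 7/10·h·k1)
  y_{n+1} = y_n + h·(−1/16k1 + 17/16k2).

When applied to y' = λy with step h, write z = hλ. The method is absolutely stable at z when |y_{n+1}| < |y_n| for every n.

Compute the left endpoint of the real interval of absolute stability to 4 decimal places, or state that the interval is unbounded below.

left endpoint -1.3445.

Set f=λy, z=hλ:
  k1=λy_n ⇒ h·k1=z·y_n;  k2=λ(1+7/10z)y_n ⇒ h·k2=z(1+7/10z)y_n
  y_{n+1}/y_n = 1 − 1/16z + 17/16z(1+7/10z) = 1 + z + 119/160z²
  ⇒ R(z) = 1 + z + 119/160z².

Need |R(x)|<1, x<0.
x=-0.77: |R|=0.6710
R=1: x+119/160x²=0 ⇒ x=−160/119=-1.3445; min R=1−1/(4·119/160)=0.6639>−1
Confirm numerically:
  x=-0.998: |R|=0.74278 <1
  x=-0.856: |R|=0.68897 <1
  x=-0.649: |R|=0.66427 <1
  x=-1.889: |R|=1.76494 >1
  x=-1.737: |R|=1.50702 >1
  x=-1.497: |R|=1.16975 >1
Stable set (-1.3445, 0).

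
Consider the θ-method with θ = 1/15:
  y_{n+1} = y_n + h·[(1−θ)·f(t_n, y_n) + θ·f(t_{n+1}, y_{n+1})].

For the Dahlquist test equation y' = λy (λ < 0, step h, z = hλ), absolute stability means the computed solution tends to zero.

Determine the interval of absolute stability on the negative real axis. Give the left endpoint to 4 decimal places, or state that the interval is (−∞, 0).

z∈(-2.3077,0).

On y'=λy, z=hλ:
  y_{n+1} = y_n + z·[14/15·y_n + 1/15·y_{n+1}] ⇒ (1 − 1/15z)y_{n+1} = (1 + 14/15z)y_n
  so R(z) = (1 + 14/15z)/(1 − 1/15z).

Find x<0 with |R(x)|<1.
x=-1.4: |R|=0.2805
R=−1: 1+14/15x = −1+1/15x ⇒ -13/15x=2 ⇒ x=2/(-13/15)=-2.3077
Confirm numerically:
  x=-1.922: |R|=0.70370 <1
  x=-1.288: |R|=0.18615 <1
  x=-1.214: |R|=0.12310 <1
  x=-2.691: |R|=1.28167 >1
  x=-2.422: |R|=1.08529 >1
  x=-2.410: |R|=1.07639 >1
Interval (-2.3077, 0).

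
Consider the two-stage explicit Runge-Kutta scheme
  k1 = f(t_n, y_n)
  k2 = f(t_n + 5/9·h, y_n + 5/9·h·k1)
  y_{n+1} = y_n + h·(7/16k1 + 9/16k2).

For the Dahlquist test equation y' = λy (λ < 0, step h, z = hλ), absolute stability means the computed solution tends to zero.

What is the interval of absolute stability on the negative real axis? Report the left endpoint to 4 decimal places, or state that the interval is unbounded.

Set f=λy, z=hλ:
  k1=λy_n ⇒ h·k1=z·y_n;  k2=λ(1+5/9z)y_n ⇒ h·k2=z(1+5/9z)y_n
  y_{n+1}/y_n = 1 + 7/16z + 9/16z(1+5/9z) = 1 + z + 5/16z²
  R(z) = 1 + z + 5/16z².

Solve |R(x)|<1 on ℝ⁻.
x=-0.91: |R|=0.3488
R=1: x+5/16x²=0 ⇒ x=−16/5=-3.2000; min R=1−1/(4·5/16)=0.2000>−1
Confirm numerically:
  x=-2.701: |R|=0.57881 <1
  x=-2.157: |R|=0.29695 <1
  x=-1.722: |R|=0.20465 <1
  x=-3.445: |R|=1.26376 >1
  x=-3.245: |R|=1.04563 >1
Interval (-3.2000, 0).

(-3.2000, 0).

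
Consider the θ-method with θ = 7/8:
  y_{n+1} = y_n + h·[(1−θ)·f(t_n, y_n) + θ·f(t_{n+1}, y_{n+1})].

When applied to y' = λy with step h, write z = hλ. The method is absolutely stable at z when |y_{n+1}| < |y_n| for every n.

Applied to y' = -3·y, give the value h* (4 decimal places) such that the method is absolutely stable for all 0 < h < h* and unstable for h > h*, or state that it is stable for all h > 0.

Test eqn y'=λy, z=hλ:
  y_{n+1} = y_n + z·[1/8·y_n + 7/8·y_{n+1}] ⇒ (1 − 7/8z)y_{n+1} = (1 + 1/8z)y_n
  so R(z) = (1 + 1/8z)/(1 − 7/8z).

Need |R(x)|<1, x<0.
x=-0.87: |R|=0.5060
x=-2: |R|=0.2727
x=-10: |R|=0.0256
x=-100: |R|=0.1299
θ=7/8≥1/2 ⇒ |1+1/8x|<|1−7/8x| ∀x<0 ⇒ unbounded interval.

interval (−∞, 0). Any h>0 works for λ=-3.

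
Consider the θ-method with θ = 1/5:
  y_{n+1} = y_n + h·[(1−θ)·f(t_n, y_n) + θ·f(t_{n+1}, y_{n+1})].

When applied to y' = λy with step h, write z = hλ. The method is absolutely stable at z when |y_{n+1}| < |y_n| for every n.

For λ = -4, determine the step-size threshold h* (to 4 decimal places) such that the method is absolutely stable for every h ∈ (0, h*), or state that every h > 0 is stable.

(-3.3333,0); λ=-4 ⇒ h* = (10/3)/4 = 0.8333.

Set f=λy, z=hλ:
  y_{n+1} = y_n + z·[4/5·y_n + 1/5·y_{n+1}] ⇒ (1 − 1/5z)y_{n+1} = (1 + 4/5z)y_n
  so R(z) = (1 + 4/5z)/(1 − 1/5z).

Solve |R(x)|<1 on ℝ⁻.
x=-1.24: |R|=0.0064
R=−1: 1+4/5x = −1+1/5x ⇒ -3/5x=2 ⇒ x=2/(-3/5)=-3.3333
Confirm numerically:
  x=-2.903: |R|=0.83664 <1
  x=-2.547: |R|=0.68743 <1
  x=-1.580: |R|=0.20061 <1
  x=-1.413: |R|=0.10167 <1
  x=-3.821: |R|=1.16585 >1
  x=-3.563: |R|=1.08046 >1
  x=-3.411: |R|=1.02770 >1
So |R|<1 on (-3.3333, 0).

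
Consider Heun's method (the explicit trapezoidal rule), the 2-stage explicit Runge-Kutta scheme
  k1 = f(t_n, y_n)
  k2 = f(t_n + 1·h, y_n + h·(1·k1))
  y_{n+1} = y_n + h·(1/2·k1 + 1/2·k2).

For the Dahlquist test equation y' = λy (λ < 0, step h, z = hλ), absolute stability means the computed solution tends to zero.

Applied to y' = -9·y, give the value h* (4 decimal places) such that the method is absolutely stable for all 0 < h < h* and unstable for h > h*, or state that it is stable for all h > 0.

(-2.0000,0); λ=-9 ⇒ h* = 0.2222.

With y'=λy (z=hλ):
  order 2, 2-stage ⇒ R(z)=1+z+z^2/2
  (e.g. R(-1.47)=0.61045, |R|=0.61045)

Solve |R(x)|<1 on ℝ⁻.
x=-1.47: |R|=0.6104
|R(-2.2)|=1.2200 |R(-2.13)|=1.1384 |R(-0.76)|=0.5288
Bisect:
  x_lo=-2.8466 |R|=2.2050  x_hi=-0.3268 |R|=0.7266
  mid=-1.58669 |R|=0.67210 →hi
  mid=-2.21665 |R|=1.24012 →lo
  mid=-1.90167 |R|=0.90650 →hi
  mid=-2.05916 |R|=1.06091 →lo
  mid=-1.98041 |R|=0.98061 →hi
  mid=-2.01979 |R|=1.01998 →lo
  mid=-2.00010 |R|=1.00010 →lo
  mid=-1.99026 |R|=0.99031 →hi
  mid=-1.99518 |R|=0.99519 →hi
  mid=-1.99764 |R|=0.99764 →hi
  ...
  [-2.00010,-1.99995] ⇒ x*=-2.0000
Interval (-2.0000, 0).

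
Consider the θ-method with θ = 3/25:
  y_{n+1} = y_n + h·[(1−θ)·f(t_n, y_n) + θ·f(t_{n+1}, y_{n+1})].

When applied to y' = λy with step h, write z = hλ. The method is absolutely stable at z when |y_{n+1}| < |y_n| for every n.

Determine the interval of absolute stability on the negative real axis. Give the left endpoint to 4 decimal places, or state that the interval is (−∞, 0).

With y'=λy (z=hλ):
  y_{n+1} = y_n + z·[22/25·y_n + 3/25·y_{n+1}] ⇒ (1 − 3/25z)y_{n+1} = (1 + 22/25z)y_n
  so R(z) = (1 + 22/25z)/(1 − 3/25z).

Solve |R(x)|<1 on ℝ⁻.
x=-1.75: |R|=0.4463
R=−1: 1+22/25x = −1+3/25x ⇒ -19/25x=2 ⇒ x=2/(-19/25)=-2.6316
Confirm numerically:
  x=-2.598: |R|=0.98055 <1
  x=-2.209: |R|=0.74613 <1
  x=-2.142: |R|=0.70400 <1
  x=-2.981: |R|=1.19559 >1
  x=-2.847: |R|=1.12203 >1
  x=-2.825: |R|=1.10978 >1
Stable set (-2.6316, 0).

z∈(-2.6316,0).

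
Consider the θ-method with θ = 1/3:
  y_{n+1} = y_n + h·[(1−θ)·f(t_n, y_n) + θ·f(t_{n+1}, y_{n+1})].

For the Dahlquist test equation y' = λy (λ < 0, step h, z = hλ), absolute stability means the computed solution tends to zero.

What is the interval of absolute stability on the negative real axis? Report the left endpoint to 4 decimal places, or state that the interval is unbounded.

On y'=λy, z=hλ:
  y_{n+1} = y_n + z·[2/3·y_n + 1/3·y_{n+1}] ⇒ (1 − 1/3z)y_{n+1} = (1 + 2/3z)y_n
  Hence R(z) = (1 + 2/3z)/(1 − 1/3z).

Solve |R(x)|<1 on ℝ⁻.
x=-0.51: |R|=0.5641
R=−1: 1+2/3x = −1+1/3x ⇒ -1/3x=2 ⇒ x=2/(-1/3)=-6.0000
Confirm numerically:
  x=-5.285: |R|=0.91370 <1
  x=-3.943: |R|=0.70373 <1
  x=-3.094: |R|=0.52314 <1
  x=-6.516: |R|=1.05422 >1
  x=-6.443: |R|=1.04691 >1
Interval (-6.0000, 0).

(-6.0000, 0).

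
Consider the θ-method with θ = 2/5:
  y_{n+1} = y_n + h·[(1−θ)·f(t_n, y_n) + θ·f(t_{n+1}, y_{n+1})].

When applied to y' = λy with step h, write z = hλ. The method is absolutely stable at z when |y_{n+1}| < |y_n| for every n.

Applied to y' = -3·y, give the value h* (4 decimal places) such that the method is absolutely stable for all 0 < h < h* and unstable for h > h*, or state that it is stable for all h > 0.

On y'=λy, z=hλ:
  y_{n+1} = y_n + z·[3/5·y_n + 2/5·y_{n+1}] ⇒ (1 − 2/5z)y_{n+1} = (1 + 3/5z)y_n
  R(z) = (1 + 3/5z)/(1 − 2/5z).

Solve |R(x)|<1 on ℝ⁻.
x=-0.65: |R|=0.4841
R=−1: 1+3/5x = −1+2/5x ⇒ -1/5x=2 ⇒ x=2/(-1/5)=-10.0000
Confirm numerically:
  x=-7.359: |R|=0.86606 <1
  x=-6.977: |R|=0.84051 <1
  x=-6.555: |R|=0.80977 <1
  x=-10.328: |R|=1.01278 >1
  x=-10.169: |R|=1.00667 >1
  x=-10.089: |R|=1.00353 >1
Stable set (-10.0000, 0).

(-10.0000,0); λ=-3 ⇒ h* = (10)/3 = 3.3333.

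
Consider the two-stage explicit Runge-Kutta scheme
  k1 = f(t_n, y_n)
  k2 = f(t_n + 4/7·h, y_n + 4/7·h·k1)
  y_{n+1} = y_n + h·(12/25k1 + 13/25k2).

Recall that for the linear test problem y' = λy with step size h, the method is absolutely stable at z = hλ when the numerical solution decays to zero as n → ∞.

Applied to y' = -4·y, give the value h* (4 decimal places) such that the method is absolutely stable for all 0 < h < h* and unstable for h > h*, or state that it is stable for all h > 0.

Set f=λy, z=hλ:
  k1=λy_n ⇒ h·k1=z·y_n;  k2=λ(1+4/7z)y_n ⇒ h·k2=z(1+4/7z)y_n
  y_{n+1}/y_n = 1 + 12/25z + 13/25z(1+4/7z) = 1 + z + 52/175z²
  Hence R(z) = 1 + z + 52/175z².

Need |R(x)|<1, x<0.
x=-0.74: |R|=0.4227
R=1: x+52/175x²=0 ⇒ x=−175/52=-3.3654; min R=1−1/(4·52/175)=0.1587>−1
Confirm numerically:
  x=-2.861: |R|=0.57121 <1
  x=-2.259: |R|=0.25734 <1
  x=-2.194: |R|=0.23634 <1
  x=-3.731: |R|=1.40534 >1
  x=-3.397: |R|=1.03191 >1
So |R|<1 on (-3.3654, 0).

(-3.3654,0); λ=-4 ⇒ h* = (175/52)/4 = 0.8413.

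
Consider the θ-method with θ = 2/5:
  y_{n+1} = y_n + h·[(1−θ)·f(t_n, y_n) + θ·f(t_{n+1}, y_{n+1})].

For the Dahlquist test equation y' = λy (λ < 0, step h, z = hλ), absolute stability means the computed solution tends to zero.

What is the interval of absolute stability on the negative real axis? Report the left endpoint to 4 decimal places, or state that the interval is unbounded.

z∈(-10.0000,0).

With y'=λy (z=hλ):
  y_{n+1} = y_n + z·[3/5·y_n + 2/5·y_{n+1}] ⇒ (1 − 2/5z)y_{n+1} = (1 + 3/5z)y_n
  Hence R(z) = (1 + 3/5z)/(1 − 2/5z).

Find x<0 with |R(x)|<1.
x=-0.4: |R|=0.6552
R=−1: 1+3/5x = −1+2/5x ⇒ -1/5x=2 ⇒ x=2/(-1/5)=-10.0000
Confirm numerically:
  x=-9.478: |R|=0.97821 <1
  x=-8.109: |R|=0.91088 <1
  x=-7.412: |R|=0.86945 <1
  x=-5.453: |R|=0.71413 <1
  x=-10.317: |R|=1.01237 >1
  x=-10.286: |R|=1.01118 >1
  x=-10.123: |R|=1.00487 >1
Stable set (-10.0000, 0).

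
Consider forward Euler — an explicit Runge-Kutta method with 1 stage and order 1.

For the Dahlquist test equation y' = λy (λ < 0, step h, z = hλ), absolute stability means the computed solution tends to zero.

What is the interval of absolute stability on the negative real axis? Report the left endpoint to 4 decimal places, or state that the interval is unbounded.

(-2.0000, 0).

Set f=λy, z=hλ:
  order 1, 1-stage ⇒ R(z)=1+z
  (e.g. R(-0.92)=0.08000, |R|=0.08000)

Need |R(x)|<1, x<0.
x=-0.92: |R|=0.0800
|R(-1.7)|=0.7000 |R(-1.63)|=0.6300 |R(-1.56)|=0.5600
Bisect:
  x_lo=-2.8698 |R|=1.8698  x_hi=-0.0700 |R|=0.9300
  mid=-1.46993 |R|=0.46993 →hi
  mid=-2.16988 |R|=1.16988 →lo
  mid=-1.81991 |R|=0.81991 →hi
  mid=-1.99489 |R|=0.99489 →hi
  mid=-2.08239 |R|=1.08239 →lo
  mid=-2.03864 |R|=1.03864 →lo
  mid=-2.01677 |R|=1.01677 →lo
  ...
  [-2.00002,-1.99985] ⇒ x*=-2.0000
Interval (-2.0000, 0).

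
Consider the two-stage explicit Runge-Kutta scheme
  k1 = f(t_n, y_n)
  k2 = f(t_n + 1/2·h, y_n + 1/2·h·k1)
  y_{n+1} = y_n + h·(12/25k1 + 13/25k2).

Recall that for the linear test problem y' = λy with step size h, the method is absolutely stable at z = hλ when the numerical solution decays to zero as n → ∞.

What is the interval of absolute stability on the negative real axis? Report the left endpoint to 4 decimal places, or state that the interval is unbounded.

On y'=λy, z=hλ:
  k1=λy_n ⇒ h·k1=z·y_n;  k2=λ(1+1/2z)y_n ⇒ h·k2=z(1+1/2z)y_n
  y_{n+1}/y_n = 1 + 12/25z + 13/25z(1+1/2z) = 1 + z + 13/50z²
  ⇒ R(z) = 1 + z + 13/50z².

Find x<0 with |R(x)|<1.
x=-0.83: |R|=0.3491
R=1: x+13/50x²=0 ⇒ x=−50/13=-3.8462; min R=1−1/(4·13/50)=0.0385>−1
Confirm numerically:
  x=-3.456: |R|=0.64942 <1
  x=-3.138: |R|=0.42223 <1
  x=-2.837: |R|=0.25563 <1
  x=-4.381: |R|=1.60922 >1
  x=-3.980: |R|=1.13850 >1
Stable set (-3.8462, 0).

z∈(-3.8462,0).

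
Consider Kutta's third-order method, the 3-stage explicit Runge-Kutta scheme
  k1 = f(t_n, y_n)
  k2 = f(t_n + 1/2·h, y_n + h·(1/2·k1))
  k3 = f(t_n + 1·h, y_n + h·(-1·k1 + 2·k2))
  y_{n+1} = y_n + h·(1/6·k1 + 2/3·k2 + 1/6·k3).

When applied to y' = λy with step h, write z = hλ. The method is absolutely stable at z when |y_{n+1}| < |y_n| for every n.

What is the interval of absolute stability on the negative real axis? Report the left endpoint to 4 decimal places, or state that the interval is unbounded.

(-2.5127, 0).

With y'=λy (z=hλ):
  order 3, 3-stage ⇒ R(z)=1+z+z^2/2+z^3/6
  (e.g. R(-0.72)=0.47699, |R|=0.47699)

Find x<0 with |R(x)|<1.
x=-0.72: |R|=0.4770
|R(-2.81)|=1.5600 |R(-2.79)|=1.5176 |R(-1.2)|=0.2320
Bisect:
  x_lo=-3.0858 |R|=2.2220  x_hi=-0.3325 |R|=0.7167
  mid=-1.70913 |R|=0.08067 →hi
  mid=-2.39747 |R|=0.82027 →hi
  mid=-2.74165 |R|=1.41799 →lo
  mid=-2.56956 |R|=1.09589 →lo
  mid=-2.48352 |R|=0.95259 →hi
  mid=-2.52654 |R|=1.02282 →lo
  mid=-2.50503 |R|=0.98736 →hi
  mid=-2.51578 |R|=1.00500 →lo
  ...
  [-2.51276,-2.51259] ⇒ x*=-2.5127
So |R|<1 on (-2.5127, 0).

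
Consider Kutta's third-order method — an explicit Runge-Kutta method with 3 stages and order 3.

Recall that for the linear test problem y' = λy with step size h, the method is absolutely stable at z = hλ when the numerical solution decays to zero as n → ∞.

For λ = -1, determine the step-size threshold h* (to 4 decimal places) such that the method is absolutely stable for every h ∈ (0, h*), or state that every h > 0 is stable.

Test eqn y'=λy, z=hλ:
  order 3, 3-stage ⇒ R(z)=1+z+z^2/2+z^3/6
  (e.g. R(-0.34)=0.71125, |R|=0.71125)

Solve |R(x)|<1 on ℝ⁻.
x=-0.34: |R|=0.7112
|R(-1.85)|=0.1940 |R(-1.47)|=0.0810 |R(-0.55)|=0.5735
Bisect:
  x_lo=-3.0495 |R|=2.1263  x_hi=-0.2125 |R|=0.8085
  mid=-1.63101 |R|=0.02405 →hi
  mid=-2.34026 |R|=0.73805 →hi
  mid=-2.69489 |R|=1.32558 →lo
  mid=-2.51758 |R|=1.00796 →lo
  mid=-2.42892 |R|=0.86739 →hi
  mid=-2.47325 |R|=0.93623 →hi
  mid=-2.49541 |R|=0.97173 →hi
  ...
  [-2.51290,-2.51273] ⇒ x*=-2.5127
Stable set (-2.5127, 0).

(-2.5127,0); λ=-1 ⇒ h* = 2.5127.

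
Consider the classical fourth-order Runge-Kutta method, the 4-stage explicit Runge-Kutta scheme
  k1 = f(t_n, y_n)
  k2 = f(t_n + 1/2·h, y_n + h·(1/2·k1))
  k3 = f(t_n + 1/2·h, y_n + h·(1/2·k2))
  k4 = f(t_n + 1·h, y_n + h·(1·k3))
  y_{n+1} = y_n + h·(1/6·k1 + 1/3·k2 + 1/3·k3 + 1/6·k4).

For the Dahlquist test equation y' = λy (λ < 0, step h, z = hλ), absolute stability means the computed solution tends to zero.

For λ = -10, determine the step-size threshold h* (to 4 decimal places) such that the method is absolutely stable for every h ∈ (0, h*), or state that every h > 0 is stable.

(-2.7853,0); λ=-10 ⇒ h* = 0.2785.

With y'=λy (z=hλ):
  order 4, 4-stage ⇒ R(z)=1+z+z^2/2+z^3/6+z^4/24
  (e.g. R(-0.36)=0.69772, |R|=0.69772)

Need |R(x)|<1, x<0.
x=-0.36: |R|=0.6977
|R(-2.7)|=0.8788 |R(-2.43)|=0.5838 |R(-1.79)|=0.2839
Bisect:
  x_lo=-3.6167 |R|=3.1680  x_hi=-0.2519 |R|=0.7774
  mid=-1.93428 |R|=0.31354 →hi
  mid=-2.77548 |R|=0.98531 →hi
  mid=-3.19609 |R|=1.81782 →lo
  mid=-2.98579 |R|=1.34682 →lo
  mid=-2.88064 |R|=1.15352 →lo
  mid=-2.82806 |R|=1.06642 →lo
  mid=-2.80177 |R|=1.02513 →lo
  mid=-2.78863 |R|=1.00504 →lo
  mid=-2.78206 |R|=0.99513 →hi
  ...
  [-2.78534,-2.78514] ⇒ x*=-2.7853
Stable set (-2.7853, 0).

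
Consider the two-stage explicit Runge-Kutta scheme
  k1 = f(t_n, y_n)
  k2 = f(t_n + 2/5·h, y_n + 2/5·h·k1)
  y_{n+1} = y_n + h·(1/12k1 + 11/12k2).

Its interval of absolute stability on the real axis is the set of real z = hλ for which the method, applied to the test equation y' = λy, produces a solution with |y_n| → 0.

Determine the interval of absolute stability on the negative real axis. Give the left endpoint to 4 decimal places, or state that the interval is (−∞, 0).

(-2.7273, 0).

Test eqn y'=λy, z=hλ:
  k1=λy_n ⇒ h·k1=z·y_n;  k2=λ(1+2/5z)y_n ⇒ h·k2=z(1+2/5z)y_n
  y_{n+1}/y_n = 1 + 1/12z + 11/12z(1+2/5z) = 1 + z + 11/30z²
  so R(z) = 1 + z + 11/30z².

Solve |R(x)|<1 on ℝ⁻.
x=-1.39: |R|=0.3184
R=1: x+11/30x²=0 ⇒ x=−30/11=-2.7273; min R=1−1/(4·11/30)=0.3182>−1
Confirm numerically:
  x=-2.561: |R|=0.84386 <1
  x=-2.056: |R|=0.49395 <1
  x=-1.443: |R|=0.32049 <1
  x=-1.153: |R|=0.33445 <1
  x=-3.032: |R|=1.33878 >1
  x=-2.874: |R|=1.15462 >1
Stable set (-2.7273, 0).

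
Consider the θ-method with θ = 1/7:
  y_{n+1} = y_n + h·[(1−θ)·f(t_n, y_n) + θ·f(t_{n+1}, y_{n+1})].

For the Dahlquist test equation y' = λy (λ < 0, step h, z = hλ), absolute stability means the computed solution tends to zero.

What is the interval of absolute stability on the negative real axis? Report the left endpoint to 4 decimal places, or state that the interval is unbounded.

Test eqn y'=λy, z=hλ:
  y_{n+1} = y_n + z·[6/7·y_n + 1/7·y_{n+1}] ⇒ (1 − 1/7z)y_{n+1} = (1 + 6/7z)y_n
  ⇒ R(z) = (1 + 6/7z)/(1 − 1/7z).

Boundary: |R(x)|=1, x<0.
x=-1.05: |R|=0.0870
R=−1: 1+6/7x = −1+1/7x ⇒ -5/7x=2 ⇒ x=2/(-5/7)=-2.8000
Confirm numerically:
  x=-2.226: |R|=0.68892 <1
  x=-1.584: |R|=0.29171 <1
  x=-1.250: |R|=0.06061 <1
  x=-3.237: |R|=1.21344 >1
  x=-2.839: |R|=1.01982 >1
Stable set (-2.8000, 0).

z∈(-2.8000,0).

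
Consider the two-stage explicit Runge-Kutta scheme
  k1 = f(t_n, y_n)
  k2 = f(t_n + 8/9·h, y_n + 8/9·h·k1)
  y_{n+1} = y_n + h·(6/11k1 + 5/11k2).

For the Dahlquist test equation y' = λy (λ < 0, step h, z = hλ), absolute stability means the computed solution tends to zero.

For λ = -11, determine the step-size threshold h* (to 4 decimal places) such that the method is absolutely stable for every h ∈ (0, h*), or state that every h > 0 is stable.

Test eqn y'=λy, z=hλ:
  k1=λy_n ⇒ h·k1=z·y_n;  k2=λ(1+8/9z)y_n ⇒ h·k2=z(1+8/9z)y_n
  y_{n+1}/y_n = 1 + 6/11z + 5/11z(1+8/9z) = 1 + z + 40/99z²
  ⇒ R(z) = 1 + z + 40/99z².

Find x<0 with |R(x)|<1.
x=-1.42: |R|=0.3947
R=1: x+40/99x²=0 ⇒ x=−99/40=-2.4750; min R=1−1/(4·40/99)=0.3812>−1
Confirm numerically:
  x=-2.235: |R|=0.78327 <1
  x=-1.348: |R|=0.38618 <1
  x=-1.239: |R|=0.38125 <1
  x=-2.723: |R|=1.27285 >1
  x=-2.595: |R|=1.12582 >1
  x=-2.497: |R|=1.02220 >1
So |R|<1 on (-2.4750, 0).

(-2.4750,0); λ=-11 ⇒ h* = (99/40)/11 = 0.2250.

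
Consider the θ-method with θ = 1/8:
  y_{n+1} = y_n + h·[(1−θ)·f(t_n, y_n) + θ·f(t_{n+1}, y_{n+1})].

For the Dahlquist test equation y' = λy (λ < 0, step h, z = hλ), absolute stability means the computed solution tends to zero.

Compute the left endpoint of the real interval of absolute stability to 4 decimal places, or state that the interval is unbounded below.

z* = -2.6667.

Set f=λy, z=hλ:
  y_{n+1} = y_n + z·[7/8·y_n + 1/8·y_{n+1}] ⇒ (1 − 1/8z)y_{n+1} = (1 + 7/8z)y_n
  Hence R(z) = (1 + 7/8z)/(1 − 1/8z).

Boundary: |R(x)|=1, x<0.
x=-1.57: |R|=0.3124
R=−1: 1+7/8x = −1+1/8x ⇒ -3/4x=2 ⇒ x=2/(-3/4)=-2.6667
Confirm numerically:
  x=-2.114: |R|=0.67214 <1
  x=-1.628: |R|=0.35272 <1
  x=-1.465: |R|=0.23825 <1
  x=-1.153: |R|=0.00776 <1
  x=-2.985: |R|=1.17387 >1
  x=-2.846: |R|=1.09921 >1
  x=-2.731: |R|=1.03597 >1
Stable set (-2.6667, 0).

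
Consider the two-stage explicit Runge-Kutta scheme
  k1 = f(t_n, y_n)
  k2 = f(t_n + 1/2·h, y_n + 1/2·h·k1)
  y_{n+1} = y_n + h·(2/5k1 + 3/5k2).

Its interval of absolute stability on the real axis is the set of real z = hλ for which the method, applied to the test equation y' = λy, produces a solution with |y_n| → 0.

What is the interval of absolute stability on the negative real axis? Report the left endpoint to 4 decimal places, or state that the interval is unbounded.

Set f=λy, z=hλ:
  k1=λy_n ⇒ h·k1=z·y_n;  k2=λ(1+1/2z)y_n ⇒ h·k2=z(1+1/2z)y_n
  y_{n+1}/y_n = 1 + 2/5z + 3/5z(1+1/2z) = 1 + z + 3/10z²
  so R(z) = 1 + z + 3/10z².

Solve |R(x)|<1 on ℝ⁻.
x=-1.73: |R|=0.1679
R=1: x+3/10x²=0 ⇒ x=−10/3=-3.3333; min R=1−1/(4·3/10)=0.1667>−1
Confirm numerically:
  x=-2.247: |R|=0.26770 <1
  x=-1.921: |R|=0.18607 <1
  x=-1.821: |R|=0.17381 <1
  x=-3.794: |R|=1.52433 >1
  x=-3.651: |R|=1.34794 >1
  x=-3.462: |R|=1.13363 >1
Stable set (-3.3333, 0).

(-3.3333, 0).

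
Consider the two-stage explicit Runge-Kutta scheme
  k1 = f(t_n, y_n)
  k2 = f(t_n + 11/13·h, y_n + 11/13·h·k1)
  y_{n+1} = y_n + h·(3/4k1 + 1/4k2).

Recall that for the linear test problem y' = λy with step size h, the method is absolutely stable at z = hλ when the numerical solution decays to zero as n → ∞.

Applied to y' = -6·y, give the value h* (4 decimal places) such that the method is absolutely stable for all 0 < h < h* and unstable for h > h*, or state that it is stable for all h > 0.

(-4.7273,0); λ=-6 ⇒ h* = (52/11)/6 = 0.7879.

With y'=λy (z=hλ):
  k1=λy_n ⇒ h·k1=z·y_n;  k2=λ(1+11/13z)y_n ⇒ h·k2=z(1+11/13z)y_n
  y_{n+1}/y_n = 1 + 3/4z + 1/4z(1+11/13z) = 1 + z + 11/52z²
  so R(z) = 1 + z + 11/52z².

Solve |R(x)|<1 on ℝ⁻.
x=-0.93: |R|=0.2530
R=1: x+11/52x²=0 ⇒ x=−52/11=-4.7273; min R=1−1/(4·11/52)=-0.1818>−1
Confirm numerically:
  x=-2.601: |R|=0.16990 <1
  x=-2.594: |R|=0.17059 <1
  x=-2.234: |R|=0.17826 <1
  x=-2.026: |R|=0.15770 <1
  x=-5.283: |R|=1.62106 >1
  x=-4.888: |R|=1.16619 >1
Stable set (-4.7273, 0).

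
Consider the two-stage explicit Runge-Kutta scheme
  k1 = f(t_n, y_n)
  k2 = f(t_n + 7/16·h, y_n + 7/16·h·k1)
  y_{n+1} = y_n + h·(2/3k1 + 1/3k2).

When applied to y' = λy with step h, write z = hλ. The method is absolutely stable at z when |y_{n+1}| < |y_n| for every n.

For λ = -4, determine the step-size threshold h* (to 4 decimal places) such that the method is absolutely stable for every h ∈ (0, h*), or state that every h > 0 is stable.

With y'=λy (z=hλ):
  k1=λy_n ⇒ h·k1=z·y_n;  k2=λ(1+7/16z)y_n ⇒ h·k2=z(1+7/16z)y_n
  y_{n+1}/y_n = 1 + 2/3z + 1/3z(1+7/16z) = 1 + z + 7/48z²
  ⇒ R(z) = 1 + z + 7/48z².

Need |R(x)|<1, x<0.
x=-0.69: |R|=0.3794
R=1: x+7/48x²=0 ⇒ x=−48/7=-6.8571; min R=1−1/(4·7/48)=-0.7143>−1
Confirm numerically:
  x=-6.398: |R|=0.57160 <1
  x=-4.420: |R|=0.57094 <1
  x=-4.267: |R|=0.61177 <1
  x=-3.812: |R|=0.69285 <1
  x=-7.228: |R|=1.39091 >1
  x=-7.012: |R|=1.15835 >1
Interval (-6.8571, 0).

(-6.8571,0); λ=-4 ⇒ h* = (48/7)/4 = 1.7143.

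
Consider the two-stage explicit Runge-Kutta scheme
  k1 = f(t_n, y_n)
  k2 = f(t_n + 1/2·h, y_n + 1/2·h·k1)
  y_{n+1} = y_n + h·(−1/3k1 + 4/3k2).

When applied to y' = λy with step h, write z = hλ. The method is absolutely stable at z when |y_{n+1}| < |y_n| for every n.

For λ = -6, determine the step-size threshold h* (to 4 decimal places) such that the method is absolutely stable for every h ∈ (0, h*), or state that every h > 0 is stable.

(-1.5000,0); λ=-6 ⇒ h* = (3/2)/6 = 0.2500.

Set f=λy, z=hλ:
  k1=λy_n ⇒ h·k1=z·y_n;  k2=λ(1+1/2z)y_n ⇒ h·k2=z(1+1/2z)y_n
  y_{n+1}/y_n = 1 − 1/3z + 4/3z(1+1/2z) = 1 + z + 2/3z²
  R(z) = 1 + z + 2/3z².

Boundary: |R(x)|=1, x<0.
x=-1.64: |R|=1.1531
R=1: x+2/3x²=0 ⇒ x=−3/2=-1.5000; min R=1−1/(4·2/3)=0.6250>−1
Confirm numerically:
  x=-1.167: |R|=0.74093 <1
  x=-1.030: |R|=0.67727 <1
  x=-0.920: |R|=0.64427 <1
  x=-1.814: |R|=1.37973 >1
  x=-1.610: |R|=1.11807 >1
Stable set (-1.5000, 0).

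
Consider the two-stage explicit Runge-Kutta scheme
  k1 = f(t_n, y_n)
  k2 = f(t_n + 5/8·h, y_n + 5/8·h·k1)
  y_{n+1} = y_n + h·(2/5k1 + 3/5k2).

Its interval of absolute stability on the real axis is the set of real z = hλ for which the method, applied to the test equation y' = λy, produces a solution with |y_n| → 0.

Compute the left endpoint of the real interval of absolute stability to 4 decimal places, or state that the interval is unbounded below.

z* = -2.6667.

With y'=λy (z=hλ):
  k1=λy_n ⇒ h·k1=z·y_n;  k2=λ(1+5/8z)y_n ⇒ h·k2=z(1+5/8z)y_n
  y_{n+1}/y_n = 1 + 2/5z + 3/5z(1+5/8z) = 1 + z + 3/8z²
  ⇒ R(z) = 1 + z + 3/8z².

Boundary: |R(x)|=1, x<0.
x=-1.3: |R|=0.3337
R=1: x+3/8x²=0 ⇒ x=−8/3=-2.6667; min R=1−1/(4·3/8)=0.3333>−1
Confirm numerically:
  x=-2.425: |R|=0.78023 <1
  x=-2.193: |R|=0.61047 <1
  x=-1.675: |R|=0.37711 <1
  x=-1.157: |R|=0.34499 <1
  x=-3.253: |R|=1.71525 >1
  x=-3.160: |R|=1.58460 >1
Interval (-2.6667, 0).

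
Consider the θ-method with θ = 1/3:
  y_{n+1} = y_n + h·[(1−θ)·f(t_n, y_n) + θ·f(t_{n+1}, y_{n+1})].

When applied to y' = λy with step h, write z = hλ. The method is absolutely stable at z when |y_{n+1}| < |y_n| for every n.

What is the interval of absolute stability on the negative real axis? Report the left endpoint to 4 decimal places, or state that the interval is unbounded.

Set f=λy, z=hλ:
  y_{n+1} = y_n + z·[2/3·y_n + 1/3·y_{n+1}] ⇒ (1 − 1/3z)y_{n+1} = (1 + 2/3z)y_n
  R(z) = (1 + 2/3z)/(1 − 1/3z).

Boundary: |R(x)|=1, x<0.
x=-0.85: |R|=0.3377
R=−1: 1+2/3x = −1+1/3x ⇒ -1/3x=2 ⇒ x=2/(-1/3)=-6.0000
Confirm numerically:
  x=-5.821: |R|=0.97971 <1
  x=-5.559: |R|=0.94848 <1
  x=-2.864: |R|=0.46521 <1
  x=-6.503: |R|=1.05293 >1
  x=-6.256: |R|=1.02766 >1
  x=-6.154: |R|=1.01682 >1
So |R|<1 on (-6.0000, 0).

(-6.0000, 0).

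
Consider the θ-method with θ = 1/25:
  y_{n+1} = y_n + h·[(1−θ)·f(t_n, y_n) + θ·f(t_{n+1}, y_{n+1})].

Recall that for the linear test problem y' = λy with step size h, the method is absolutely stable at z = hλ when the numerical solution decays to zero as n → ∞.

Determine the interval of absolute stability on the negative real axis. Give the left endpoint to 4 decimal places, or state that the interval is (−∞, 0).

With y'=λy (z=hλ):
  y_{n+1} = y_n + z·[24/25·y_n + 1/25·y_{n+1}] ⇒ (1 − 1/25z)y_{n+1} = (1 + 24/25z)y_n
  so R(z) = (1 + 24/25z)/(1 − 1/25z).

Need |R(x)|<1, x<0.
x=-1.79: |R|=0.6704
R=−1: 1+24/25x = −1+1/25x ⇒ -23/25x=2 ⇒ x=2/(-23/25)=-2.1739
Confirm numerically:
  x=-2.135: |R|=0.96702 <1
  x=-1.987: |R|=0.84070 <1
  x=-1.744: |R|=0.63027 <1
  x=-2.738: |R|=1.46773 >1
  x=-2.626: |R|=1.37638 >1
  x=-2.500: |R|=1.27273 >1
So |R|<1 on (-2.1739, 0).

(-2.1739, 0).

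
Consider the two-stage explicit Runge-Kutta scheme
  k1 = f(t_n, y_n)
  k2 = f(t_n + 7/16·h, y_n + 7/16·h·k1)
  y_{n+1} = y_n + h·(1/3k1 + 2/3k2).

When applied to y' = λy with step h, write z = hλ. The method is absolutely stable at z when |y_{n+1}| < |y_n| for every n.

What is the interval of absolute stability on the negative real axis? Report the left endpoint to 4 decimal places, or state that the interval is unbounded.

(-3.4286, 0).

Set f=λy, z=hλ:
  k1=λy_n ⇒ h·k1=z·y_n;  k2=λ(1+7/16z)y_n ⇒ h·k2=z(1+7/16z)y_n
  y_{n+1}/y_n = 1 + 1/3z + 2/3z(1+7/16z) = 1 + z + 7/24z²
  so R(z) = 1 + z + 7/24z².

Solve |R(x)|<1 on ℝ⁻.
x=-0.97: |R|=0.3044
R=1: x+7/24x²=0 ⇒ x=−24/7=-3.4286; min R=1−1/(4·7/24)=0.1429>−1
Confirm numerically:
  x=-2.214: |R|=0.21569 <1
  x=-2.108: |R|=0.18807 <1
  x=-1.667: |R|=0.14351 <1
  x=-3.943: |R|=1.59161 >1
  x=-3.832: |R|=1.45090 >1
  x=-3.814: |R|=1.42876 >1
Interval (-3.4286, 0).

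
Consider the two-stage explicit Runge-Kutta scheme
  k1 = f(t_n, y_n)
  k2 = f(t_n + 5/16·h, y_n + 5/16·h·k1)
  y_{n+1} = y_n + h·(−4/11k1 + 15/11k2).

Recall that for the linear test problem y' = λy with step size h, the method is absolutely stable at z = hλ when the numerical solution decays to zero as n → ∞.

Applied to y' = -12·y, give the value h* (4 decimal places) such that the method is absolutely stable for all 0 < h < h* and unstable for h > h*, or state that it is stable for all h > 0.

(-2.3467,0); λ=-12 ⇒ h* = (176/75)/12 = 0.1956.

Set f=λy, z=hλ:
  k1=λy_n ⇒ h·k1=z·y_n;  k2=λ(1+5/16z)y_n ⇒ h·k2=z(1+5/16z)y_n
  y_{n+1}/y_n = 1 − 4/11z + 15/11z(1+5/16z) = 1 + z + 75/176z²
  R(z) = 1 + z + 75/176z².

Boundary: |R(x)|=1, x<0.
x=-0.45: |R|=0.6363
R=1: x+75/176x²=0 ⇒ x=−176/75=-2.3467; min R=1−1/(4·75/176)=0.4133>−1
Confirm numerically:
  x=-2.151: |R|=0.82065 <1
  x=-1.719: |R|=0.54022 <1
  x=-1.554: |R|=0.47508 <1
  x=-1.225: |R|=0.41447 <1
  x=-2.746: |R|=1.46729 >1
  x=-2.539: |R|=1.20810 >1
  x=-2.404: |R|=1.05873 >1
So |R|<1 on (-2.3467, 0).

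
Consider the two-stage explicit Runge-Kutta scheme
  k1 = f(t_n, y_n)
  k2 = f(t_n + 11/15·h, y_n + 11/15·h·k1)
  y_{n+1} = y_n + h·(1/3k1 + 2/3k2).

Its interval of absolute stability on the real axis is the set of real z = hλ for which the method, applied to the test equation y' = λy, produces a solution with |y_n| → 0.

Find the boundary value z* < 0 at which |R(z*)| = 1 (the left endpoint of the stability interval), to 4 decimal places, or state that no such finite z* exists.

On y'=λy, z=hλ:
  k1=λy_n ⇒ h·k1=z·y_n;  k2=λ(1+11/15z)y_n ⇒ h·k2=z(1+11/15z)y_n
  y_{n+1}/y_n = 1 + 1/3z + 2/3z(1+11/15z) = 1 + z + 22/45z²
  Hence R(z) = 1 + z + 22/45z².

Solve |R(x)|<1 on ℝ⁻.
x=-1.13: |R|=0.4943
R=1: x+22/45x²=0 ⇒ x=−45/22=-2.0455; min R=1−1/(4·22/45)=0.4886>−1
Confirm numerically:
  x=-1.947: |R|=0.90628 <1
  x=-1.927: |R|=0.88841 <1
  x=-1.787: |R|=0.77420 <1
  x=-1.124: |R|=0.49365 <1
  x=-2.524: |R|=1.59050 >1
  x=-2.368: |R|=1.37341 >1
  x=-2.244: |R|=1.21782 >1
So |R|<1 on (-2.0455, 0).

left endpoint -2.0455.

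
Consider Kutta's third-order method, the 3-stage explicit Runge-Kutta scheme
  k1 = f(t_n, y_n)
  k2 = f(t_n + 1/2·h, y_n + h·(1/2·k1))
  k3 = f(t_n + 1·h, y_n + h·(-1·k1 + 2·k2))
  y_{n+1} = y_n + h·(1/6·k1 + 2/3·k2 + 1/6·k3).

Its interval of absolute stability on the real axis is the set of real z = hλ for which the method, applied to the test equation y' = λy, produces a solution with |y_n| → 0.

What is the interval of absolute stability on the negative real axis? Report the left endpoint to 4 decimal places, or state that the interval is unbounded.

(-2.5127, 0).

Test eqn y'=λy, z=hλ:
  order 3, 3-stage ⇒ R(z)=1+z+z^2/2+z^3/6
  (e.g. R(-0.94)=0.36337, |R|=0.36337)

Solve |R(x)|<1 on ℝ⁻.
x=-0.94: |R|=0.3634
|R(-2.46)|=0.9154 |R(-1.68)|=0.0591 |R(-1.13)|=0.2680
Bisect:
  x_lo=-2.9096 |R|=1.7821  x_hi=-0.2679 |R|=0.7648
  mid=-1.58877 |R|=0.00493 →hi
  mid=-2.24920 |R|=0.61616 →hi
  mid=-2.57942 |R|=1.11303 →lo
  mid=-2.41431 |R|=0.84532 →hi
  mid=-2.49686 |R|=0.97408 →hi
  mid=-2.53814 |R|=1.04225 →lo
  mid=-2.51750 |R|=1.00784 →lo
  mid=-2.50718 |R|=0.99088 →hi
  mid=-2.51234 |R|=0.99934 →hi
  ...
  [-2.51283,-2.51267] ⇒ x*=-2.5127
So |R|<1 on (-2.5127, 0).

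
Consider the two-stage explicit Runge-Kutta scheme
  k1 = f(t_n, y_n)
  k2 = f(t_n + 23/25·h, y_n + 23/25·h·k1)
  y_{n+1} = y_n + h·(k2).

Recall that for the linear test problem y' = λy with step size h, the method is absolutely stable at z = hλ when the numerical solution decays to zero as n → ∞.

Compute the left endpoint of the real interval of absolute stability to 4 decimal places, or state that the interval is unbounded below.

Set f=λy, z=hλ:
  k1=λy_n ⇒ h·k1=z·y_n;  k2=λ(1+23/25z)y_n ⇒ h·k2=z(1+23/25z)y_n
  y_{n+1}/y_n = 1 + z(1+23/25z) = 1 + z + 23/25z²
  Hence R(z) = 1 + z + 23/25z².

Solve |R(x)|<1 on ℝ⁻.
x=-1.21: |R|=1.1370
R=1: x+23/25x²=0 ⇒ x=−25/23=-1.0870; min R=1−1/(4·23/25)=0.7283>−1
Confirm numerically:
  x=-1.013: |R|=0.93108 <1
  x=-0.817: |R|=0.79709 <1
  x=-0.732: |R|=0.76096 <1
  x=-0.655: |R|=0.73970 <1
  x=-1.590: |R|=1.73585 >1
  x=-1.274: |R|=1.21923 >1
So |R|<1 on (-1.0870, 0).

z* = -1.0870.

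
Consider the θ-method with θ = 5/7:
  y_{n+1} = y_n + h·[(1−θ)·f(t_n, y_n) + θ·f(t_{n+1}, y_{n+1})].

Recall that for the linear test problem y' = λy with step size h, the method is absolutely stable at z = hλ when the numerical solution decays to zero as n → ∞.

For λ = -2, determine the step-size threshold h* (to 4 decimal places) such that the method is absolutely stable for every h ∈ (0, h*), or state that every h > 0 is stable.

Set f=λy, z=hλ:
  y_{n+1} = y_n + z·[2/7·y_n + 5/7·y_{n+1}] ⇒ (1 − 5/7z)y_{n+1} = (1 + 2/7z)y_n
  so R(z) = (1 + 2/7z)/(1 − 5/7z).

Find x<0 with |R(x)|<1.
x=-0.64: |R|=0.5608
x=-2: |R|=0.1765
x=-10: |R|=0.2281
x=-100: |R|=0.3807
θ=5/7≥1/2 ⇒ |1+2/7x|<|1−5/7x| ∀x<0 ⇒ unbounded interval.

(−∞, 0) — no finite endpoint. Any h>0 works for λ=-2.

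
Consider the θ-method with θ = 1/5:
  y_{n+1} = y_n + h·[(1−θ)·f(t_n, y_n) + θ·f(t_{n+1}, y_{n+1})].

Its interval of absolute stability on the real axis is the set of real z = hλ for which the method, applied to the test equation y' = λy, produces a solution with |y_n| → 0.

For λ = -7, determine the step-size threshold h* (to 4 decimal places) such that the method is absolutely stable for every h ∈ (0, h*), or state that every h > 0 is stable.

(-3.3333,0); λ=-7 ⇒ h* = (10/3)/7 = 0.4762.

Test eqn y'=λy, z=hλ:
  y_{n+1} = y_n + z·[4/5·y_n + 1/5·y_{n+1}] ⇒ (1 − 1/5z)y_{n+1} = (1 + 4/5z)y_n
  so R(z) = (1 + 4/5z)/(1 − 1/5z).

Find x<0 with |R(x)|<1.
x=-1.21: |R|=0.0258
R=−1: 1+4/5x = −1+1/5x ⇒ -3/5x=2 ⇒ x=2/(-3/5)=-3.3333
Confirm numerically:
  x=-3.255: |R|=0.97153 <1
  x=-3.006: |R|=0.87734 <1
  x=-1.956: |R|=0.40598 <1
  x=-1.804: |R|=0.32569 <1
  x=-3.777: |R|=1.15165 >1
  x=-3.653: |R|=1.11083 >1
  x=-3.463: |R|=1.04596 >1
Interval (-3.3333, 0).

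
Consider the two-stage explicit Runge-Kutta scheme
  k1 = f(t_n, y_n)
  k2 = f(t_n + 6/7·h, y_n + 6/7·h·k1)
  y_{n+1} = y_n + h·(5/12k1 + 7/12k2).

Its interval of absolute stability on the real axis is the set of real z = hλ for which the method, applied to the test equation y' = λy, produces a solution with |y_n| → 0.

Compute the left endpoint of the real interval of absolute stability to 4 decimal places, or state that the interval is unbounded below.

With y'=λy (z=hλ):
  k1=λy_n ⇒ h·k1=z·y_n;  k2=λ(1+6/7z)y_n ⇒ h·k2=z(1+6/7z)y_n
  y_{n+1}/y_n = 1 + 5/12z + 7/12z(1+6/7z) = 1 + z + 1/2z²
  ⇒ R(z) = 1 + z + 1/2z².

Boundary: |R(x)|=1, x<0.
x=-1.7: |R|=0.7450
R=1: x+1/2x²=0 ⇒ x=−2=-2.0000; min R=1−1/(4·1/2)=0.5000>−1
Confirm numerically:
  x=-1.361: |R|=0.56516 <1
  x=-1.298: |R|=0.54440 <1
  x=-1.128: |R|=0.50819 <1
  x=-2.413: |R|=1.49828 >1
  x=-2.297: |R|=1.34110 >1
  x=-2.239: |R|=1.26756 >1
Interval (-2.0000, 0).

z* = -2.0000.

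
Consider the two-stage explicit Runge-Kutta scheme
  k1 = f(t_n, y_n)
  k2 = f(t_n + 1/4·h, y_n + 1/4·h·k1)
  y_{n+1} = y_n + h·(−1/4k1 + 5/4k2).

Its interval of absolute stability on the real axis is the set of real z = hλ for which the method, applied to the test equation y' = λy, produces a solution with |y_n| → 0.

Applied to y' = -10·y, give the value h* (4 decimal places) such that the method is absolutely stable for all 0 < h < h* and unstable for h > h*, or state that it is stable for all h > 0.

Set f=λy, z=hλ:
  k1=λy_n ⇒ h·k1=z·y_n;  k2=λ(1+1/4z)y_n ⇒ h·k2=z(1+1/4z)y_n
  y_{n+1}/y_n = 1 − 1/4z + 5/4z(1+1/4z) = 1 + z + 5/16z²
  ⇒ R(z) = 1 + z + 5/16z².

Need |R(x)|<1, x<0.
x=-1.62: |R|=0.2001
R=1: x+5/16x²=0 ⇒ x=−16/5=-3.2000; min R=1−1/(4·5/16)=0.2000>−1
Confirm numerically:
  x=-2.697: |R|=0.57607 <1
  x=-2.586: |R|=0.50381 <1
  x=-1.447: |R|=0.20732 <1
  x=-3.770: |R|=1.67153 >1
  x=-3.524: |R|=1.35681 >1
  x=-3.236: |R|=1.03641 >1
Interval (-3.2000, 0).

(-3.2000,0); λ=-10 ⇒ h* = (16/5)/10 = 0.3200.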